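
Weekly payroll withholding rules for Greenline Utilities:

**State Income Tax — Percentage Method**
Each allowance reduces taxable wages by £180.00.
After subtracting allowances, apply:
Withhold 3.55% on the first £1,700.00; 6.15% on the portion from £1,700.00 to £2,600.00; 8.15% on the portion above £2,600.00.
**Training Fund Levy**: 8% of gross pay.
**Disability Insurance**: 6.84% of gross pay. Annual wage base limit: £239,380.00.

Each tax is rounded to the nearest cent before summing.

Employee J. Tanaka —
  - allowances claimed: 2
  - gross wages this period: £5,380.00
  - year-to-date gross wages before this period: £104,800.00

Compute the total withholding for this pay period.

£1,111.32

State Income Tax: taxable = £5,380.00 − 2×£180.00 = £5,020.00
  £115.70 + 8.15% × (£5,020.00 − £2,600.00) = £115.70 + 8.15% × £2,420.00 = £312.93
Training Fund Levy: 8% × £5,380.00 = £430.40
Disability Insurance: 6.84% × £5,380.00 = £367.99
Total: £312.93 + £430.40 + £367.99 = £1,111.32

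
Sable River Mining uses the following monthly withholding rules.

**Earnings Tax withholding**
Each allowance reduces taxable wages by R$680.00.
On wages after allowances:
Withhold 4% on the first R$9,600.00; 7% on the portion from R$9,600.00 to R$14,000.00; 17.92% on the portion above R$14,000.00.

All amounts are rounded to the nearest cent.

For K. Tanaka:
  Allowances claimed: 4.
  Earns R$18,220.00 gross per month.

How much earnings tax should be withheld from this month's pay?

Earnings Tax: taxable = R$18,220.00 − 4×R$680.00 = R$15,500.00
  R$692.00 + 17.92% × (R$15,500.00 − R$14,000.00) = R$692.00 + 17.92% × R$1,500.00 = R$960.80

R$960.80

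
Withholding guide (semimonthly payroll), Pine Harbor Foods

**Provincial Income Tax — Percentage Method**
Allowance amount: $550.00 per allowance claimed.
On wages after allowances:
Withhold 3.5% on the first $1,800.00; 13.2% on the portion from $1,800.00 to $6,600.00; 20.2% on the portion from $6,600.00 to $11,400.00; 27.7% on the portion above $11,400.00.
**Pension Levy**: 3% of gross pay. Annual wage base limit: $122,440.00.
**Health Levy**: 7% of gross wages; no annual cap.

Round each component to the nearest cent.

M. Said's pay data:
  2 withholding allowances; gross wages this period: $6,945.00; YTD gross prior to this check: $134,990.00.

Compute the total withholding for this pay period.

$1,083.09

Provincial Income Tax: taxable = $6,945.00 − 2×$550.00 = $5,845.00
  $63.00 + 13.2% × ($5,845.00 − $1,800.00) = $63.00 + 13.2% × $4,045.00 = $596.94
Pension Levy: YTD $134,990.00 ≥ cap $122,440.00 → $0.00
Health Levy: 7% × $6,945.00 = $486.15
Total: $596.94 + $0.00 + $486.15 = $1,083.09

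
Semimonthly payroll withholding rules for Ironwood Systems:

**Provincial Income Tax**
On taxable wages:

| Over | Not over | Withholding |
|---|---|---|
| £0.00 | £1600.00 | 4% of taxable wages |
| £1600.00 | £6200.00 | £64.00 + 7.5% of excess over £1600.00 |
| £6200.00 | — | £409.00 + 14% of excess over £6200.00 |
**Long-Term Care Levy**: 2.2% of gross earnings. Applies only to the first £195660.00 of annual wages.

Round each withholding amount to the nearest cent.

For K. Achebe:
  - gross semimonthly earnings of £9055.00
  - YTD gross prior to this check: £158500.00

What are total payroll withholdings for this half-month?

£1007.91

Provincial Income Tax: taxable = £9055.00
  £409.00 + 14% × (£9055.00 − £6200.00) = £409.00 + 14% × £2855.00 = £808.70
Long-Term Care Levy: 2.2% × £9055.00 = £199.21
Total: £808.70 + £199.21 = £1007.91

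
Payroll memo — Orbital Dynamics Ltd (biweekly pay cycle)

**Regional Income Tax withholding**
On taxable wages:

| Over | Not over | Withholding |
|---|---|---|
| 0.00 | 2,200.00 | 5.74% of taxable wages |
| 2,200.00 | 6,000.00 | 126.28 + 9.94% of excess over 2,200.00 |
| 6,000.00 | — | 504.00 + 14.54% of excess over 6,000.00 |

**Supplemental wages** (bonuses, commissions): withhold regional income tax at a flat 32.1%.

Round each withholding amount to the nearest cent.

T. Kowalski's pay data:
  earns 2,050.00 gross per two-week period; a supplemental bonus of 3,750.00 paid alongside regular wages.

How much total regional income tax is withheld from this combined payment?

1,321.42

Regional Income Tax: taxable = 2,050.00
  5.74% × 2,050.00 = 117.67
Supplemental (32.1% flat on bonus): 32.1% × 3,750.00 = 1,203.75
Total regional income tax: 117.67 + 1,203.75 = 1,321.42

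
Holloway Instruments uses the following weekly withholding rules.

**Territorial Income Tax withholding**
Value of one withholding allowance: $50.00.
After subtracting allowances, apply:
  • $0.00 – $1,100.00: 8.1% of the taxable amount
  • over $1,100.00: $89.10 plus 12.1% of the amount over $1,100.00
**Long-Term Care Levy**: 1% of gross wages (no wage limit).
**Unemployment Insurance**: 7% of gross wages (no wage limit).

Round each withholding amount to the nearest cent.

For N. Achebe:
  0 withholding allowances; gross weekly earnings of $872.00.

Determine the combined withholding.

Territorial Income Tax: taxable = $872.00
  8.1% × $872.00 = $70.63
Long-Term Care Levy: 1% × $872.00 = $8.72
Unemployment Insurance: 7% × $872.00 = $61.04
Total: $70.63 + $8.72 + $61.04 = $140.39

$140.39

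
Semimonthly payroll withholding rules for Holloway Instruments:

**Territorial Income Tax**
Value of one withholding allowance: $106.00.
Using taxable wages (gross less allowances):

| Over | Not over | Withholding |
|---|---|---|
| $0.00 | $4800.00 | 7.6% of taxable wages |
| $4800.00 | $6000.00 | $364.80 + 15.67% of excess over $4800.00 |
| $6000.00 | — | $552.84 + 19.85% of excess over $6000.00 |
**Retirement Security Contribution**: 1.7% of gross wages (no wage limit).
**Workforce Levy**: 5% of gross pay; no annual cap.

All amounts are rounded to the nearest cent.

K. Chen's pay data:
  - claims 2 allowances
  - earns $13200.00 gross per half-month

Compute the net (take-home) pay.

Territorial Income Tax: taxable = $13200.00 − 2×$106.00 = $12988.00
  $552.84 + 19.85% × ($12988.00 − $6000.00) = $552.84 + 19.85% × $6988.00 = $1939.96
Retirement Security Contribution: 1.7% × $13200.00 = $224.40
Workforce Levy: 5% × $13200.00 = $660.00
Total withheld: $1939.96 + $224.40 + $660.00 = $2824.36
Net pay: $13200.00 − $2824.36 = $10375.64

$10375.64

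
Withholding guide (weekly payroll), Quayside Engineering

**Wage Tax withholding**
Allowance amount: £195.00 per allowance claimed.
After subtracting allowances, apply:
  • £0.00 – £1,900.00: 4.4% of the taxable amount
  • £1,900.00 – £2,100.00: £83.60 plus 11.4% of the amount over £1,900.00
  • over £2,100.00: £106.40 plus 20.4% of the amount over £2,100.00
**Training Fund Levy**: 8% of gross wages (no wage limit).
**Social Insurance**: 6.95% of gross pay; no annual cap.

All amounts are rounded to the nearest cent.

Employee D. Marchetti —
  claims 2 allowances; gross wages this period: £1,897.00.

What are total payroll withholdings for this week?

£349.91

Wage Tax: taxable = £1,897.00 − 2×£195.00 = £1,507.00
  4.4% × £1,507.00 = £66.31
Training Fund Levy: 8% × £1,897.00 = £151.76
Social Insurance: 6.95% × £1,897.00 = £131.84
Total: £66.31 + £151.76 + £131.84 = £349.91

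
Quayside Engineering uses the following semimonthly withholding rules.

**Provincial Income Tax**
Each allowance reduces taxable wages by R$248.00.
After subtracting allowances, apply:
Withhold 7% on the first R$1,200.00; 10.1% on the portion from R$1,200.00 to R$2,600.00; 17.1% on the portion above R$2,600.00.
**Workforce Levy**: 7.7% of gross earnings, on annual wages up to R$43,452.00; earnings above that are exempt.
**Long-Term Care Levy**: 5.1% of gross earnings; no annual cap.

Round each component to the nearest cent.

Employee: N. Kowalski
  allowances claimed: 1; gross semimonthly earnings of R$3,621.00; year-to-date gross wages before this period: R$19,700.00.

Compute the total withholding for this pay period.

R$821.07

Provincial Income Tax: taxable = R$3,621.00 − 1×R$248.00 = R$3,373.00
  R$225.40 + 17.1% × (R$3,373.00 − R$2,600.00) = R$225.40 + 17.1% × R$773.00 = R$357.58
Workforce Levy: 7.7% × R$3,621.00 = R$278.82
Long-Term Care Levy: 5.1% × R$3,621.00 = R$184.67
Total: R$357.58 + R$278.82 + R$184.67 = R$821.07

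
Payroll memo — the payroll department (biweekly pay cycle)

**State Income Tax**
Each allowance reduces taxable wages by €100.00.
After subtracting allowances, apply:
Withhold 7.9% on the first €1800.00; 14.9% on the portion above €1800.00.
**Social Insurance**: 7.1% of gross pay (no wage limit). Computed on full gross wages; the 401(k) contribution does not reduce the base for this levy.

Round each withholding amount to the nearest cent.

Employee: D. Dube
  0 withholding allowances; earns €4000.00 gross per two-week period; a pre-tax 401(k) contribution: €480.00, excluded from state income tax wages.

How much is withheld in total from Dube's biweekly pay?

€682.48

State Income Tax: taxable = €4000.00 − €480.00 = €3520.00
  €142.20 + 14.9% × (€3520.00 − €1800.00) = €142.20 + 14.9% × €1720.00 = €398.48
Social Insurance: 7.1% × €4000.00 = €284.00
Total: €398.48 + €284.00 = €682.48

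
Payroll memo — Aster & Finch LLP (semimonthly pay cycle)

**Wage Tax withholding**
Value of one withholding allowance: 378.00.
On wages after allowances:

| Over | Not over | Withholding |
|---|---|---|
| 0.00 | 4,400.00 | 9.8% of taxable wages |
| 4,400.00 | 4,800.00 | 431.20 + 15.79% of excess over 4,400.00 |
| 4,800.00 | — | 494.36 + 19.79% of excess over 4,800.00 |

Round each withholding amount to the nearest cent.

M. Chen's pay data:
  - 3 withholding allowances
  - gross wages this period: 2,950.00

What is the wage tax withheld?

Wage Tax: taxable = 2,950.00 − 3×378.00 = 1,816.00
  9.8% × 1,816.00 = 177.97

177.97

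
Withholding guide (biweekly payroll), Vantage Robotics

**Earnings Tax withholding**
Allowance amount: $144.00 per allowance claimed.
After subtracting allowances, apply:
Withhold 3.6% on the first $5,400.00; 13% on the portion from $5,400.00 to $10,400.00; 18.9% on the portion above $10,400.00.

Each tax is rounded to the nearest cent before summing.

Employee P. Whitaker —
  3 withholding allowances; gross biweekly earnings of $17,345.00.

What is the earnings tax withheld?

Earnings Tax: taxable = $17,345.00 − 3×$144.00 = $16,913.00
  $844.40 + 18.9% × ($16,913.00 − $10,400.00) = $844.40 + 18.9% × $6,513.00 = $2,075.36

$2,075.36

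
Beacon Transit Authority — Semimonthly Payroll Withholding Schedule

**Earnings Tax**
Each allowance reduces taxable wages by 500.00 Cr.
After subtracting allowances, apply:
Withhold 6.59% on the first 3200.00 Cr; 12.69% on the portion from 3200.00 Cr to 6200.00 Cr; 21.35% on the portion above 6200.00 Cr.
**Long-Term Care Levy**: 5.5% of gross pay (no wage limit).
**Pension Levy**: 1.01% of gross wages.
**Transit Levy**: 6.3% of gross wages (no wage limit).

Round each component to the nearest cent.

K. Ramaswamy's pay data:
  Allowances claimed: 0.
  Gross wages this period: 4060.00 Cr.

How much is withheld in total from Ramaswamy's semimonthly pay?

Earnings Tax: taxable = 4060.00 Cr
  210.88 Cr + 12.69% × (4060.00 Cr − 3200.00 Cr) = 210.88 Cr + 12.69% × 860.00 Cr = 320.01 Cr
Long-Term Care Levy: 5.5% × 4060.00 Cr = 223.30 Cr
Pension Levy: 1.01% × 4060.00 Cr = 41.01 Cr
Transit Levy: 6.3% × 4060.00 Cr = 255.78 Cr
Total: 320.01 Cr + 223.30 Cr + 41.01 Cr + 255.78 Cr = 840.10 Cr

840.10 Cr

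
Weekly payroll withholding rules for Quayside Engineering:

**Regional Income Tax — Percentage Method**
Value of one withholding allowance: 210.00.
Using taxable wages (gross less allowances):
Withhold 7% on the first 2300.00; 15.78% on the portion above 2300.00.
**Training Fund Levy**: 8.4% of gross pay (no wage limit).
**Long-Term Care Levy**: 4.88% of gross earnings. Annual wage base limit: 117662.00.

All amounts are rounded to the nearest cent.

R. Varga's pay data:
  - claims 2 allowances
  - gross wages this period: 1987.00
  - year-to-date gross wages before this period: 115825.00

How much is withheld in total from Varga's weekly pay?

366.25

Regional Income Tax: taxable = 1987.00 − 2×210.00 = 1567.00
  7% × 1567.00 = 109.69
Training Fund Levy: 8.4% × 1987.00 = 166.91
Long-Term Care Levy: cap 117662.00 − YTD 115825.00 = 1837.00 subject; 4.88% × 1837.00 = 89.65
Total: 109.69 + 166.91 + 89.65 = 366.25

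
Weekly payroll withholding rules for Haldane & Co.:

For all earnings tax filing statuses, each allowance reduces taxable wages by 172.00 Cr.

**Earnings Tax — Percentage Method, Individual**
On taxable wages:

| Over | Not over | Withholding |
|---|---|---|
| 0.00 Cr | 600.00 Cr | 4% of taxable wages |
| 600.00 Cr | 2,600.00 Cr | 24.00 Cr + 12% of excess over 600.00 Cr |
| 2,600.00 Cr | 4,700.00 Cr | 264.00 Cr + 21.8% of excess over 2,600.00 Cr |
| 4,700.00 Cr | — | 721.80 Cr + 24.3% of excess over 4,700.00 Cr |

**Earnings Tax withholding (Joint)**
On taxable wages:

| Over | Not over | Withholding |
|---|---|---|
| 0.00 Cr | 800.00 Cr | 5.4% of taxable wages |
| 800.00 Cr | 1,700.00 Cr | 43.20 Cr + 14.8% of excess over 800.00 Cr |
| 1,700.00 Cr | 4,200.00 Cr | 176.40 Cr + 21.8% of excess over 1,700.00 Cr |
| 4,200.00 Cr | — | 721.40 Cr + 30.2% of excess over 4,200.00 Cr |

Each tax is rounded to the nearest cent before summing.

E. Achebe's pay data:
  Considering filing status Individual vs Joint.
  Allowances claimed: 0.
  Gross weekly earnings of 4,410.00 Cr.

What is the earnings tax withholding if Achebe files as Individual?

Earnings Tax (Individual): taxable = 4,410.00 Cr
  264.00 Cr + 21.8% × (4,410.00 Cr − 2,600.00 Cr) = 264.00 Cr + 21.8% × 1,810.00 Cr = 658.58 Cr

658.58 Cr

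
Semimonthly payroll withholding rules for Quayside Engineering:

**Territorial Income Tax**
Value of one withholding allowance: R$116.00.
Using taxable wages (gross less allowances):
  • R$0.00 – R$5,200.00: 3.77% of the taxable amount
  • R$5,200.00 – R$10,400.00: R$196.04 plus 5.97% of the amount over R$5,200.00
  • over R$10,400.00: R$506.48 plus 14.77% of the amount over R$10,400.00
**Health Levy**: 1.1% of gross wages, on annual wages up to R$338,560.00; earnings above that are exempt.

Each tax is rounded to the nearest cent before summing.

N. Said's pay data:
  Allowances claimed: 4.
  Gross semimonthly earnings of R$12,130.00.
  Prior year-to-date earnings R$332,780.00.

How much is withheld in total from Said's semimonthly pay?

Territorial Income Tax: taxable = R$12,130.00 − 4×R$116.00 = R$11,666.00
  R$506.48 + 14.77% × (R$11,666.00 − R$10,400.00) = R$506.48 + 14.77% × R$1,266.00 = R$693.47
Health Levy: cap R$338,560.00 − YTD R$332,780.00 = R$5,780.00 subject; 1.1% × R$5,780.00 = R$63.58
Total: R$693.47 + R$63.58 = R$757.05

R$757.05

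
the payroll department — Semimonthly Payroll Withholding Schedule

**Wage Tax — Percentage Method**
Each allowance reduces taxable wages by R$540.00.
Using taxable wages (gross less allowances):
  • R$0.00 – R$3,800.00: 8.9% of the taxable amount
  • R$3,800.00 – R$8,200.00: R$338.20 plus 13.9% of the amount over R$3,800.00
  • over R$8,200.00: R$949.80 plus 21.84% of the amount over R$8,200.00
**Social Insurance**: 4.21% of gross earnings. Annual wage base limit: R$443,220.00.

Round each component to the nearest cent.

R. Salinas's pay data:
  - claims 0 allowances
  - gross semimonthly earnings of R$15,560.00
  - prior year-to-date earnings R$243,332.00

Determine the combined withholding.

Wage Tax: taxable = R$15,560.00
  R$949.80 + 21.84% × (R$15,560.00 − R$8,200.00) = R$949.80 + 21.84% × R$7,360.00 = R$2,557.22
Social Insurance: 4.21% × R$15,560.00 = R$655.08
Total: R$2,557.22 + R$655.08 = R$3,212.30

R$3,212.30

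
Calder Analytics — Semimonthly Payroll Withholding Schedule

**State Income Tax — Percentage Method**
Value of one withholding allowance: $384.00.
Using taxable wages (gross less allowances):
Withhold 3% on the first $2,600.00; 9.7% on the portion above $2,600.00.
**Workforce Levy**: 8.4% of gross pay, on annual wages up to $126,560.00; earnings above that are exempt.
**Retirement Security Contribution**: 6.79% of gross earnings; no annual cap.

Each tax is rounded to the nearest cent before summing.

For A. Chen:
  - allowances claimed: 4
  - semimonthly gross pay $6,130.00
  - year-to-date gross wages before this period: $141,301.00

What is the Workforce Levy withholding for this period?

$0.00

Workforce Levy: YTD $141,301.00 ≥ cap $126,560.00 → $0.00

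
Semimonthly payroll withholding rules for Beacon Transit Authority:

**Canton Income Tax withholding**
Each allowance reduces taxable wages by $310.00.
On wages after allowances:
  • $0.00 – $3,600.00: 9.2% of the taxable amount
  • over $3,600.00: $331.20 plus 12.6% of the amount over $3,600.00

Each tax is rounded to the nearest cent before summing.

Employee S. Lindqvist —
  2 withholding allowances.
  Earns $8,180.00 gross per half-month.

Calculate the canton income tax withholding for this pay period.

$830.16

Canton Income Tax: taxable = $8,180.00 − 2×$310.00 = $7,560.00
  $331.20 + 12.6% × ($7,560.00 − $3,600.00) = $331.20 + 12.6% × $3,960.00 = $830.16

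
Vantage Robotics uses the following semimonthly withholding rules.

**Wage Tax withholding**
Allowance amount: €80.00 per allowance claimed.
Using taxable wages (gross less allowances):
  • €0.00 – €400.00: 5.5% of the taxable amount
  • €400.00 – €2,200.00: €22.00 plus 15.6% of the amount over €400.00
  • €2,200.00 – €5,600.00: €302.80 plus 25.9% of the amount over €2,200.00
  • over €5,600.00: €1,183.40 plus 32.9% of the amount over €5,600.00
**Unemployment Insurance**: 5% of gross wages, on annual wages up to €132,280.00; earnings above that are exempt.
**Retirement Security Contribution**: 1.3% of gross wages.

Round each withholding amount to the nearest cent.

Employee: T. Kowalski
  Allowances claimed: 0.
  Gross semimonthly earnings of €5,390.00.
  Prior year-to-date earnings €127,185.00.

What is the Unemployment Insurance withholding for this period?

€254.75

Unemployment Insurance: cap €132,280.00 − YTD €127,185.00 = €5,095.00 subject; 5% × €5,095.00 = €254.75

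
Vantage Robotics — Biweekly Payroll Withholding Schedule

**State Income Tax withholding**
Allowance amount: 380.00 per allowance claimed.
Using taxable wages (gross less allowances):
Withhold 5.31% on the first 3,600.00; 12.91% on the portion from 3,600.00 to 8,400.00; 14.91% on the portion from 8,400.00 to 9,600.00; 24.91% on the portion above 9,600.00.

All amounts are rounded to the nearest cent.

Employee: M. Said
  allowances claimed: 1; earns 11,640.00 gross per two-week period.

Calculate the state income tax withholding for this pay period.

1,403.27

State Income Tax: taxable = 11,640.00 − 1×380.00 = 11,260.00
  989.76 + 24.91% × (11,260.00 − 9,600.00) = 989.76 + 24.91% × 1,660.00 = 1,403.27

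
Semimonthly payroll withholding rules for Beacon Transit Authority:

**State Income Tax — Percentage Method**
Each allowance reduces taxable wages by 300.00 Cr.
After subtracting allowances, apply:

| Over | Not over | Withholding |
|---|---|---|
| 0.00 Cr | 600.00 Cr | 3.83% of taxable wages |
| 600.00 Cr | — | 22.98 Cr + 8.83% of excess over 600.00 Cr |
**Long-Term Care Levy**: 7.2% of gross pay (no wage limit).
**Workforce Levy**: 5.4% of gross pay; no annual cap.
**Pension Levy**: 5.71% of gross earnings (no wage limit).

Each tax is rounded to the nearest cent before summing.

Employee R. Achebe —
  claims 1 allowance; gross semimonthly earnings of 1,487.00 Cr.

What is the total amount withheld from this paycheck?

State Income Tax: taxable = 1,487.00 Cr − 1×300.00 Cr = 1,187.00 Cr
  22.98 Cr + 8.83% × (1,187.00 Cr − 600.00 Cr) = 22.98 Cr + 8.83% × 587.00 Cr = 74.81 Cr
Long-Term Care Levy: 7.2% × 1,487.00 Cr = 107.06 Cr
Workforce Levy: 5.4% × 1,487.00 Cr = 80.30 Cr
Pension Levy: 5.71% × 1,487.00 Cr = 84.91 Cr
Total: 74.81 Cr + 107.06 Cr + 80.30 Cr + 84.91 Cr = 347.08 Cr

347.08 Cr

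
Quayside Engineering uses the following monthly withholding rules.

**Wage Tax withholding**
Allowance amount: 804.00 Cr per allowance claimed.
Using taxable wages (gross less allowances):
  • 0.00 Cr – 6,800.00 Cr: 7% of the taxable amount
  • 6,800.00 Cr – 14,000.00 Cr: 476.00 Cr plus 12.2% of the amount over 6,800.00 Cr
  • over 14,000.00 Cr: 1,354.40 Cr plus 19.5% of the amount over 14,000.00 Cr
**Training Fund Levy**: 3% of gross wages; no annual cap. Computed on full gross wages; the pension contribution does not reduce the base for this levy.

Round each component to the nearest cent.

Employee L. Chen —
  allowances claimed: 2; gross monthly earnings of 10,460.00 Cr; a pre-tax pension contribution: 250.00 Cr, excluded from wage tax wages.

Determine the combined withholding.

Wage Tax: taxable = 10,460.00 Cr − 250.00 Cr − 2×804.00 Cr = 8,602.00 Cr
  476.00 Cr + 12.2% × (8,602.00 Cr − 6,800.00 Cr) = 476.00 Cr + 12.2% × 1,802.00 Cr = 695.84 Cr
Training Fund Levy: 3% × 10,460.00 Cr = 313.80 Cr
Total: 695.84 Cr + 313.80 Cr = 1,009.64 Cr

1,009.64 Cr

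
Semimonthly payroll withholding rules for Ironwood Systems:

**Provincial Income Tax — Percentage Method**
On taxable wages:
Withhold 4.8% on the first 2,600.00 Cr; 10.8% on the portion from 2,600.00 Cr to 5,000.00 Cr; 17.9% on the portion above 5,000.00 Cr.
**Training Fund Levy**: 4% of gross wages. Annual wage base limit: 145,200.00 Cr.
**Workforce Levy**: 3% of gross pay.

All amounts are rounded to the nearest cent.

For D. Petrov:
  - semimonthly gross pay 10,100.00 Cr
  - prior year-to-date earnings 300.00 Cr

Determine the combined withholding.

Provincial Income Tax: taxable = 10,100.00 Cr
  384.00 Cr + 17.9% × (10,100.00 Cr − 5,000.00 Cr) = 384.00 Cr + 17.9% × 5,100.00 Cr = 1,296.90 Cr
Training Fund Levy: 4% × 10,100.00 Cr = 404.00 Cr
Workforce Levy: 3% × 10,100.00 Cr = 303.00 Cr
Total: 1,296.90 Cr + 404.00 Cr + 303.00 Cr = 2,003.90 Cr

2,003.90 Cr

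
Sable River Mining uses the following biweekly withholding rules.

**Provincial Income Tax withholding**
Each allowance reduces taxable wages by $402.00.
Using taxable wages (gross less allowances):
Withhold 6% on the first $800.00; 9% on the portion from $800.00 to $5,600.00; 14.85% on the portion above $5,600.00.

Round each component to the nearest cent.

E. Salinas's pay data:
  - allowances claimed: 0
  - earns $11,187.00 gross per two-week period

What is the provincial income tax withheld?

$1,309.67

Provincial Income Tax: taxable = $11,187.00
  $480.00 + 14.85% × ($11,187.00 − $5,600.00) = $480.00 + 14.85% × $5,587.00 = $1,309.67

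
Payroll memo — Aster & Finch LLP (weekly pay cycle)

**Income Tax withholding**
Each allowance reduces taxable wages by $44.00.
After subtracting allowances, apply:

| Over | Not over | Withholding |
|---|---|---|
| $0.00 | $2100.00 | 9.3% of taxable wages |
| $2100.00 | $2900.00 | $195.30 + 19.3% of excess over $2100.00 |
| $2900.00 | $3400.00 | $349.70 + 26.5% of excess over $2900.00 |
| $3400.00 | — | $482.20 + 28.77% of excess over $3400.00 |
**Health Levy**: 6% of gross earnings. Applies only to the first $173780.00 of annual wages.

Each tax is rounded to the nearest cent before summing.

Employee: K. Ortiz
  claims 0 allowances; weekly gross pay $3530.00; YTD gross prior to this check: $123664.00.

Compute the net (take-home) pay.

$2798.60

Income Tax: taxable = $3530.00
  $482.20 + 28.77% × ($3530.00 − $3400.00) = $482.20 + 28.77% × $130.00 = $519.60
Health Levy: 6% × $3530.00 = $211.80
Total withheld: $519.60 + $211.80 = $731.40
Net pay: $3530.00 − $731.40 = $2798.60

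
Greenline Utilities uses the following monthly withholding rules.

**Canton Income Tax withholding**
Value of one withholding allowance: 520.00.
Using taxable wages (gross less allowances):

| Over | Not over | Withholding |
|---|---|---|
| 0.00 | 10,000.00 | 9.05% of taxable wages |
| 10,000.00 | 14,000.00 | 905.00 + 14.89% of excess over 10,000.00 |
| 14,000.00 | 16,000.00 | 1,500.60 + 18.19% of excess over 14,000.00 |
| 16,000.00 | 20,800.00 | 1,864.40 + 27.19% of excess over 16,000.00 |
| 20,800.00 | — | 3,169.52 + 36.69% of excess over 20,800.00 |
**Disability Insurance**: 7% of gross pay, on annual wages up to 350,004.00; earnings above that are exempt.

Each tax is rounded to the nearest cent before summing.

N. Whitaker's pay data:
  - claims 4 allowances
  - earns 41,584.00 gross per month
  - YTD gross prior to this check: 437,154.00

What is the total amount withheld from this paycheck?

10,032.02

Canton Income Tax: taxable = 41,584.00 − 4×520.00 = 39,504.00
  3,169.52 + 36.69% × (39,504.00 − 20,800.00) = 3,169.52 + 36.69% × 18,704.00 = 10,032.02
Disability Insurance: YTD 437,154.00 ≥ cap 350,004.00 → 0.00
Total: 10,032.02 + 0.00 = 10,032.02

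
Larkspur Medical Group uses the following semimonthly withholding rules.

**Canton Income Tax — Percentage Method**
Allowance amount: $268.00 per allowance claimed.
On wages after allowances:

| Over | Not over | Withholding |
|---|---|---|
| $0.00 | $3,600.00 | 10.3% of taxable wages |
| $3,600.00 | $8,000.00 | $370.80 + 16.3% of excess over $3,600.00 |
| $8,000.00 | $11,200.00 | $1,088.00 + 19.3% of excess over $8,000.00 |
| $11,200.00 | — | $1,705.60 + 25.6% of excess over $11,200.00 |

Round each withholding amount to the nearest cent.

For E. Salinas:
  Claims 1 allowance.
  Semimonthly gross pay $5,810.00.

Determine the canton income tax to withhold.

Canton Income Tax: taxable = $5,810.00 − 1×$268.00 = $5,542.00
  $370.80 + 16.3% × ($5,542.00 − $3,600.00) = $370.80 + 16.3% × $1,942.00 = $687.35

$687.35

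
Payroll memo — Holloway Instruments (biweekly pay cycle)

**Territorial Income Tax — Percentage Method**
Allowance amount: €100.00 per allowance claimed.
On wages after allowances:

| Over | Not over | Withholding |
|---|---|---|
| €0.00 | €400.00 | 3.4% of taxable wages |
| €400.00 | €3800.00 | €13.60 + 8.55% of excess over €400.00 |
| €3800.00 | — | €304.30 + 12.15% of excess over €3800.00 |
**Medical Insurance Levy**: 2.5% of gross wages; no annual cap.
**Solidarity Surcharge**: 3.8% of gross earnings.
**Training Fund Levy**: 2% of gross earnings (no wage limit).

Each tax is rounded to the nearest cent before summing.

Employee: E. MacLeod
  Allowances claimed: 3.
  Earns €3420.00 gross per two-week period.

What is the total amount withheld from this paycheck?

€530.02

Territorial Income Tax: taxable = €3420.00 − 3×€100.00 = €3120.00
  €13.60 + 8.55% × (€3120.00 − €400.00) = €13.60 + 8.55% × €2720.00 = €246.16
Medical Insurance Levy: 2.5% × €3420.00 = €85.50
Solidarity Surcharge: 3.8% × €3420.00 = €129.96
Training Fund Levy: 2% × €3420.00 = €68.40
Total: €246.16 + €85.50 + €129.96 + €68.40 = €530.02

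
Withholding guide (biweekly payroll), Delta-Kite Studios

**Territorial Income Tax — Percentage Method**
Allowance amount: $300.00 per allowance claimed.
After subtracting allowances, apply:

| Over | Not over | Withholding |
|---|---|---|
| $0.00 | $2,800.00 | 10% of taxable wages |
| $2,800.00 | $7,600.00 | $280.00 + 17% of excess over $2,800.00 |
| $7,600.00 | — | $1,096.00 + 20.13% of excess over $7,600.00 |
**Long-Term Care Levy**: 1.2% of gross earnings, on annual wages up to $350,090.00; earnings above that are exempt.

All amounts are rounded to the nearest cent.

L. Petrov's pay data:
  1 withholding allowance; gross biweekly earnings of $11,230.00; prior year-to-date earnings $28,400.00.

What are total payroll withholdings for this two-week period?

Territorial Income Tax: taxable = $11,230.00 − 1×$300.00 = $10,930.00
  $1,096.00 + 20.13% × ($10,930.00 − $7,600.00) = $1,096.00 + 20.13% × $3,330.00 = $1,766.33
Long-Term Care Levy: 1.2% × $11,230.00 = $134.76
Total: $1,766.33 + $134.76 = $1,901.09

$1,901.09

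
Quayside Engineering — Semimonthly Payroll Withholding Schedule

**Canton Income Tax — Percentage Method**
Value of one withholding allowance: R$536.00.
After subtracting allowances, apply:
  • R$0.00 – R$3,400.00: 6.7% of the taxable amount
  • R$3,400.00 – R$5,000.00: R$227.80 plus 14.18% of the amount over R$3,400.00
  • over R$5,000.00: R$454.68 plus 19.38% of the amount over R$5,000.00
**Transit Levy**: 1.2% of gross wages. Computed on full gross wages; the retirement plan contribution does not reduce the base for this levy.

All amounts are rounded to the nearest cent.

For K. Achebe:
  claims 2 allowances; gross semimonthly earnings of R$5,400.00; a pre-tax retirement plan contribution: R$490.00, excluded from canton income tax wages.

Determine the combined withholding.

R$354.71

Canton Income Tax: taxable = R$5,400.00 − R$490.00 − 2×R$536.00 = R$3,838.00
  R$227.80 + 14.18% × (R$3,838.00 − R$3,400.00) = R$227.80 + 14.18% × R$438.00 = R$289.91
Transit Levy: 1.2% × R$5,400.00 = R$64.80
Total: R$289.91 + R$64.80 = R$354.71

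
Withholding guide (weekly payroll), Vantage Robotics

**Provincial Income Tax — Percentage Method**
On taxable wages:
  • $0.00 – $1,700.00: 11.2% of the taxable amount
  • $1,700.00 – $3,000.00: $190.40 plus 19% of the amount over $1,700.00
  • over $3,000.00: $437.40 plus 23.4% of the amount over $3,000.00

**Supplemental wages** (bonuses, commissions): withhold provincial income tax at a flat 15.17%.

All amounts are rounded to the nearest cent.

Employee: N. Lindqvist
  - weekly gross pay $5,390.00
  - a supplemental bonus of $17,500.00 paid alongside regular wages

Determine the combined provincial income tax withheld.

Provincial Income Tax: taxable = $5,390.00
  $437.40 + 23.4% × ($5,390.00 − $3,000.00) = $437.40 + 23.4% × $2,390.00 = $996.66
Supplemental (15.17% flat on bonus): 15.17% × $17,500.00 = $2,654.75
Total provincial income tax: $996.66 + $2,654.75 = $3,651.41

$3,651.41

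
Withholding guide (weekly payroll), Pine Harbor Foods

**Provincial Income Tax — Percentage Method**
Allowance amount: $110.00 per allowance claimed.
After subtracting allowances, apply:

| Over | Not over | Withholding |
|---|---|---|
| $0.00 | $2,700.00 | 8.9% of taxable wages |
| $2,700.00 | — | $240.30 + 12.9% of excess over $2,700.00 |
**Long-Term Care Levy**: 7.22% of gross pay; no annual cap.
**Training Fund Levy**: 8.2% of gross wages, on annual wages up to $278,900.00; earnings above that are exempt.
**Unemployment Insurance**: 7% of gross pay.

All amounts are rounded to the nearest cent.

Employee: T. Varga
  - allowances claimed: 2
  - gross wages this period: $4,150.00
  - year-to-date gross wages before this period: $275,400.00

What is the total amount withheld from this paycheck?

Provincial Income Tax: taxable = $4,150.00 − 2×$110.00 = $3,930.00
  $240.30 + 12.9% × ($3,930.00 − $2,700.00) = $240.30 + 12.9% × $1,230.00 = $398.97
Long-Term Care Levy: 7.22% × $4,150.00 = $299.63
Training Fund Levy: cap $278,900.00 − YTD $275,400.00 = $3,500.00 subject; 8.2% × $3,500.00 = $287.00
Unemployment Insurance: 7% × $4,150.00 = $290.50
Total: $398.97 + $299.63 + $287.00 + $290.50 = $1,276.10

$1,276.10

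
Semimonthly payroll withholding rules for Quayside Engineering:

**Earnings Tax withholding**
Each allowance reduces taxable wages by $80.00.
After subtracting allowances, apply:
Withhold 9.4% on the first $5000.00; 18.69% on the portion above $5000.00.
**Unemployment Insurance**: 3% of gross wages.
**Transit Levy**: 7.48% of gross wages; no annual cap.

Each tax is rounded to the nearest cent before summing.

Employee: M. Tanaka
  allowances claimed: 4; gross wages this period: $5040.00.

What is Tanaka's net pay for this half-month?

Earnings Tax: taxable = $5040.00 − 4×$80.00 = $4720.00
  9.4% × $4720.00 = $443.68
Unemployment Insurance: 3% × $5040.00 = $151.20
Transit Levy: 7.48% × $5040.00 = $376.99
Total withheld: $443.68 + $151.20 + $376.99 = $971.87
Net pay: $5040.00 − $971.87 = $4068.13

$4068.13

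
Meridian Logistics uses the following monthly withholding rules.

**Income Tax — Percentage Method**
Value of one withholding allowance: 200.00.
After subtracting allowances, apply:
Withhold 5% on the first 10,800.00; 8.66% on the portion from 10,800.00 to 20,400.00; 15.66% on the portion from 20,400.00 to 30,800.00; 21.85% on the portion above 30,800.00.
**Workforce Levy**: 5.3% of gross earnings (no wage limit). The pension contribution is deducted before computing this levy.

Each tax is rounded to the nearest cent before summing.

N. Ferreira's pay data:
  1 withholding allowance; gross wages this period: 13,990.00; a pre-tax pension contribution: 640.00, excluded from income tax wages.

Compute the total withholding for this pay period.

Income Tax: taxable = 13,990.00 − 640.00 − 1×200.00 = 13,150.00
  540.00 + 8.66% × (13,150.00 − 10,800.00) = 540.00 + 8.66% × 2,350.00 = 743.51
Workforce Levy: 5.3% × 13,350.00 = 707.55
Total: 743.51 + 707.55 = 1,451.06

1,451.06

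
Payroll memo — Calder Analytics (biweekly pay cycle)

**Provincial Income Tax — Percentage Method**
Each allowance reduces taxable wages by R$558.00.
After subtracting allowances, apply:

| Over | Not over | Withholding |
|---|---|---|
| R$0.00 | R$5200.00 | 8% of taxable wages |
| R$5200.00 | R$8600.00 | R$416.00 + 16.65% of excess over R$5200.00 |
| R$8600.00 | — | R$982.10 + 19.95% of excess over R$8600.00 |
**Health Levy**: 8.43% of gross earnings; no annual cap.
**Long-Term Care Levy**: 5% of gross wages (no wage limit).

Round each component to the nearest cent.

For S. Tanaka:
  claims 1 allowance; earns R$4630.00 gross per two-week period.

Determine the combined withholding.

R$947.57

Provincial Income Tax: taxable = R$4630.00 − 1×R$558.00 = R$4072.00
  8% × R$4072.00 = R$325.76
Health Levy: 8.43% × R$4630.00 = R$390.31
Long-Term Care Levy: 5% × R$4630.00 = R$231.50
Total: R$325.76 + R$390.31 + R$231.50 = R$947.57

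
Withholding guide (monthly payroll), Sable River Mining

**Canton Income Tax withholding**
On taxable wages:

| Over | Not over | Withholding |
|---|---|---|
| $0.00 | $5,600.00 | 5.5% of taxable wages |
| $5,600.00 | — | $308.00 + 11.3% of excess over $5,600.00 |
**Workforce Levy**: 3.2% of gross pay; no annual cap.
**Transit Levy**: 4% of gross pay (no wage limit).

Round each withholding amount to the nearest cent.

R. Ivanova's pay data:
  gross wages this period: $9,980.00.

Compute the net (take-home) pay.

Canton Income Tax: taxable = $9,980.00
  $308.00 + 11.3% × ($9,980.00 − $5,600.00) = $308.00 + 11.3% × $4,380.00 = $802.94
Workforce Levy: 3.2% × $9,980.00 = $319.36
Transit Levy: 4% × $9,980.00 = $399.20
Total withheld: $802.94 + $319.36 + $399.20 = $1,521.50
Net pay: $9,980.00 − $1,521.50 = $8,458.50

$8,458.50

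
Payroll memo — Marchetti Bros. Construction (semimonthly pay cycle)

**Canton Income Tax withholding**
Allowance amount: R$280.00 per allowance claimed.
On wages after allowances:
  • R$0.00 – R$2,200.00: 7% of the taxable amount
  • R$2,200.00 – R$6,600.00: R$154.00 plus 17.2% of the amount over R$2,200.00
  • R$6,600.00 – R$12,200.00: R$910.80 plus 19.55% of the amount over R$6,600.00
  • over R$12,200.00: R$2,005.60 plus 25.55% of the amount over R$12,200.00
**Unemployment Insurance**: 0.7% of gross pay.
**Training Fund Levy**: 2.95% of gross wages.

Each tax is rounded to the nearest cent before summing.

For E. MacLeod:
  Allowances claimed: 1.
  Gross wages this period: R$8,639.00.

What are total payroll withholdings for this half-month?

R$1,570.00

Canton Income Tax: taxable = R$8,639.00 − 1×R$280.00 = R$8,359.00
  R$910.80 + 19.55% × (R$8,359.00 − R$6,600.00) = R$910.80 + 19.55% × R$1,759.00 = R$1,254.68
Unemployment Insurance: 0.7% × R$8,639.00 = R$60.47
Training Fund Levy: 2.95% × R$8,639.00 = R$254.85
Total: R$1,254.68 + R$60.47 + R$254.85 = R$1,570.00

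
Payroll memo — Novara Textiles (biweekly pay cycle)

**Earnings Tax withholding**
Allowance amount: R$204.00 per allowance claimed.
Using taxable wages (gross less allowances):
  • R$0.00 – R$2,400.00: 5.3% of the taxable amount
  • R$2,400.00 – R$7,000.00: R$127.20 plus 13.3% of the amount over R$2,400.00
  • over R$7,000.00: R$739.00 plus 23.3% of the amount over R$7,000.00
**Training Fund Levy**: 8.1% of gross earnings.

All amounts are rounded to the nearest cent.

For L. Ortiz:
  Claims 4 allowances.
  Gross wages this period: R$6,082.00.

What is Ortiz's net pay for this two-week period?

Earnings Tax: taxable = R$6,082.00 − 4×R$204.00 = R$5,266.00
  R$127.20 + 13.3% × (R$5,266.00 − R$2,400.00) = R$127.20 + 13.3% × R$2,866.00 = R$508.38
Training Fund Levy: 8.1% × R$6,082.00 = R$492.64
Total withheld: R$508.38 + R$492.64 = R$1,001.02
Net pay: R$6,082.00 − R$1,001.02 = R$5,080.98

R$5,080.98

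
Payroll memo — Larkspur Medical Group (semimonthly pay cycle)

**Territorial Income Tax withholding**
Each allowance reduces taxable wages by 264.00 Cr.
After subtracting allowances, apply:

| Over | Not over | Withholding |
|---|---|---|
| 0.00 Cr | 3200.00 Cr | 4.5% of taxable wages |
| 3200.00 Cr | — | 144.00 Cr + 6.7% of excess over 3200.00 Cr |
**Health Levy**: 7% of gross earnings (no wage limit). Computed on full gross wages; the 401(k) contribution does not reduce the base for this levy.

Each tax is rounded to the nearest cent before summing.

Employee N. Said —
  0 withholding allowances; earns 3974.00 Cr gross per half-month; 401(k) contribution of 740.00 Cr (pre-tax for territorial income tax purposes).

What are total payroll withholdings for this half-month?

Territorial Income Tax: taxable = 3974.00 Cr − 740.00 Cr = 3234.00 Cr
  144.00 Cr + 6.7% × (3234.00 Cr − 3200.00 Cr) = 144.00 Cr + 6.7% × 34.00 Cr = 146.28 Cr
Health Levy: 7% × 3974.00 Cr = 278.18 Cr
Total: 146.28 Cr + 278.18 Cr = 424.46 Cr

424.46 Cr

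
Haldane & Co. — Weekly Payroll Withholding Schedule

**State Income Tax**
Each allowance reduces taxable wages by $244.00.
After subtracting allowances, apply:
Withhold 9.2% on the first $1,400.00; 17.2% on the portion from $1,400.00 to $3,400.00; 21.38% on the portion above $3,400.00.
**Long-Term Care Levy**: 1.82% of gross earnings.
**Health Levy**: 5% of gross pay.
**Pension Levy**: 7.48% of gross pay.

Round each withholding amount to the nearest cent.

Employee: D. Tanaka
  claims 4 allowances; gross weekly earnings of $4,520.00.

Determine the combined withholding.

State Income Tax: taxable = $4,520.00 − 4×$244.00 = $3,544.00
  $472.80 + 21.38% × ($3,544.00 − $3,400.00) = $472.80 + 21.38% × $144.00 = $503.59
Long-Term Care Levy: 1.82% × $4,520.00 = $82.26
Health Levy: 5% × $4,520.00 = $226.00
Pension Levy: 7.48% × $4,520.00 = $338.10
Total: $503.59 + $82.26 + $226.00 + $338.10 = $1,149.95

$1,149.95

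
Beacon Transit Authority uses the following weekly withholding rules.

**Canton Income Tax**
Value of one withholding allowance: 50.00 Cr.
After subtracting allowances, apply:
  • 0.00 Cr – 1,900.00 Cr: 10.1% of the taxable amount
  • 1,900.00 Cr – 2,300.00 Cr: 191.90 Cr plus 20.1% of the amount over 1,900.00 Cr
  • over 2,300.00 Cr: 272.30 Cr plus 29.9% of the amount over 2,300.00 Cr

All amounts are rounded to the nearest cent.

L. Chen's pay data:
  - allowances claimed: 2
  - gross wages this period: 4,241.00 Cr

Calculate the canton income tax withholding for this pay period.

822.76 Cr

Canton Income Tax: taxable = 4,241.00 Cr − 2×50.00 Cr = 4,141.00 Cr
  272.30 Cr + 29.9% × (4,141.00 Cr − 2,300.00 Cr) = 272.30 Cr + 29.9% × 1,841.00 Cr = 822.76 Cr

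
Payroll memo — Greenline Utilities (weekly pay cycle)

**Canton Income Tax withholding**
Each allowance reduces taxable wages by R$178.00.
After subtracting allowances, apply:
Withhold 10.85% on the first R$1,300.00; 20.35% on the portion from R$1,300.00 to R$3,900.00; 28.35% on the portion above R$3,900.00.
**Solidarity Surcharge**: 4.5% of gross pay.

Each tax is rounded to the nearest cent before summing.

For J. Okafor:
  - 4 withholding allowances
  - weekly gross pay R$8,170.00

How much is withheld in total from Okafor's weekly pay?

R$2,046.49

Canton Income Tax: taxable = R$8,170.00 − 4×R$178.00 = R$7,458.00
  R$670.15 + 28.35% × (R$7,458.00 − R$3,900.00) = R$670.15 + 28.35% × R$3,558.00 = R$1,678.84
Solidarity Surcharge: 4.5% × R$8,170.00 = R$367.65
Total: R$1,678.84 + R$367.65 = R$2,046.49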